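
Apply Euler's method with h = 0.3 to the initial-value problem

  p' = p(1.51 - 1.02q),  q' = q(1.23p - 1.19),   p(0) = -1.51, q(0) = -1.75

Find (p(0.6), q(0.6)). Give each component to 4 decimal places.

Euler on (p,q): p_{n+1} = p_n + h·p', q_{n+1} = q_n + h·q'.
0.000000: (-1.510000, -1.750000); f=(-4.975450, 5.332775) → (-3.002635, -0.150168)
0.300000: (-3.002635, -0.150168); f=(-4.993895, 0.733304) → (-4.500804, 0.069824)
(p(0.6), q(0.6)) ≈ (-4.5008, 0.0698)

-4.5008, 0.0698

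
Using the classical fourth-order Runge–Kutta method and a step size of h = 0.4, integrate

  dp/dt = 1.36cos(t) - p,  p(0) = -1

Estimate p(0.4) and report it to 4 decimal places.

RK4: k1 = f(t_n, p_n); k2 = f(t_n + h/2, p_n + (h/2)·k1); k3 = f(t_n + h/2, p_n + (h/2)·k2); k4 = f(t_n + h, p_n + h·k3); p_{n+1} = p_n + (h/6)·(k1 + 2k2 + 2k3 + k4).
t=0.000000, p=-1.000000:
  k1 = f(0.000000, -1.000000) = 2.360000
  k2 = f(0.200000, -0.528000) = 1.860891
  k3 = f(0.200000, -0.627822) = 1.960712
  k4 = f(0.400000, -0.215715) = 1.468358
  p ← -1.000000 + (0.4/6)·(k1 + 2k2 + 2k3 + k4) = -0.235229
p(0.4) ≈ -0.2352

-0.2352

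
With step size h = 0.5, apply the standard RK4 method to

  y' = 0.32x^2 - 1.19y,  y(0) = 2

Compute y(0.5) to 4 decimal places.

RK4: k1 = f(x_n, y_n); k2 = f(x_n + h/2, y_n + (h/2)·k1); k3 = f(x_n + h/2, y_n + (h/2)·k2); k4 = f(x_n + h, y_n + h·k3); y_{n+1} = y_n + (h/6)·(k1 + 2k2 + 2k3 + k4).
x=0.000000, y=2.000000:
  k1 = f(0.000000, 2.000000) = -2.380000
  k2 = f(0.250000, 1.405000) = -1.651950
  k3 = f(0.250000, 1.587012) = -1.868545
  k4 = f(0.500000, 1.065728) = -1.188216
  y ← 2.000000 + (0.5/6)·(k1 + 2k2 + 2k3 + k4) = 1.115900
y(0.5) ≈ 1.1159

1.1159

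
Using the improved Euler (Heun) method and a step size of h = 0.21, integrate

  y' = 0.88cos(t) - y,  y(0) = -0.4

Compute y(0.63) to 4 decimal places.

0.1613

Heun: k1 = f(t_n, y_n); k2 = f(t_n + h, y_n + h·k1); y_{n+1} = y_n + (h/2)·(k1 + k2).
t=0.000000, y=-0.400000:
  k1 = f(0.000000, -0.400000) = 1.280000
  k2 = f(0.210000, -0.131200) = 0.991867
  y ← -0.400000 + (0.21/2)·(1.280000 + 0.991867) = -0.161454
t=0.210000, y=-0.161454:
  k1 = f(0.210000, -0.161454) = 1.022121
  k2 = f(0.420000, 0.053191) = 0.750327
  y ← -0.161454 + (0.21/2)·(1.022121 + 0.750327) = 0.024653
t=0.420000, y=0.024653:
  k1 = f(0.420000, 0.024653) = 0.778865
  k2 = f(0.630000, 0.188215) = 0.522849
  y ← 0.024653 + (0.21/2)·(0.778865 + 0.522849) = 0.161333
y(0.63) ≈ 0.1613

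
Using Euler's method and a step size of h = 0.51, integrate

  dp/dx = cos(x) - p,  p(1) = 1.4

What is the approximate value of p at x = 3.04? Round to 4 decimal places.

Euler: p_{n+1} = p_n + h·f(x_n, p_n).
x=1.000000, p=1.400000: f=-0.859698 → p ← 1.400000 + 0.51·(-0.859698) = 0.961554
x=1.510000, p=0.961554: f=-0.900795 → p ← 0.961554 + 0.51·(-0.900795) = 0.502149
x=2.020000, p=0.502149: f=-0.936397 → p ← 0.502149 + 0.51·(-0.936397) = 0.024586
x=2.530000, p=0.024586: f=-0.843321 → p ← 0.024586 + 0.51·(-0.843321) = -0.405507
p(3.04) ≈ -0.4055

-0.4055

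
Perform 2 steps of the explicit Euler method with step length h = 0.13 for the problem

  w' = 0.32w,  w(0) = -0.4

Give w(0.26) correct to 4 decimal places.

Euler: w_{n+1} = w_n + h·f(t_n, w_n).
t=0.000000, w=-0.400000: f=-0.128000 → w ← -0.400000 + 0.13·(-0.128000) = -0.416640
t=0.130000, w=-0.416640: f=-0.133325 → w ← -0.416640 + 0.13·(-0.133325) = -0.433972
w(0.26) ≈ -0.4340

-0.4340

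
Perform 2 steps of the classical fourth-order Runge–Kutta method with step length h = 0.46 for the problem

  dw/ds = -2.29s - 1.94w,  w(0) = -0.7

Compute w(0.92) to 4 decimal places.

RK4: k1 = f(s_n, w_n); k2 = f(s_n + h/2, w_n + (h/2)·k1); k3 = f(s_n + h/2, w_n + (h/2)·k2); k4 = f(s_n + h, w_n + h·k3); w_{n+1} = w_n + (h/6)·(k1 + 2k2 + 2k3 + k4).
s=0.000000, w=-0.700000:
  k1 = f(0.000000, -0.700000) = 1.358000
  k2 = f(0.230000, -0.387660) = 0.225360
  k3 = f(0.230000, -0.648167) = 0.730744
  k4 = f(0.460000, -0.363858) = -0.347516
  w ← -0.700000 + (0.46/6)·(k1 + 2k2 + 2k3 + k4) = -0.475927
s=0.460000, w=-0.475927:
  k1 = f(0.460000, -0.475927) = -0.130102
  k2 = f(0.690000, -0.505850) = -0.598750
  k3 = f(0.690000, -0.613639) = -0.389639
  k4 = f(0.920000, -0.655161) = -0.835788
  w ← -0.475927 + (0.46/6)·(k1 + 2k2 + 2k3 + k4) = -0.701532
w(0.92) ≈ -0.7015

-0.7015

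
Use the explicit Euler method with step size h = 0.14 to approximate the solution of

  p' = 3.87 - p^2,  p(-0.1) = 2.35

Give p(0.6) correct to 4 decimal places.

Euler: p_{n+1} = p_n + h·f(x_n, p_n).
x=-0.100000, p=2.350000: f=-1.652500 → p ← 2.350000 + 0.14·(-1.652500) = 2.118650
x=0.040000, p=2.118650: f=-0.618678 → p ← 2.118650 + 0.14·(-0.618678) = 2.032035
x=0.180000, p=2.032035: f=-0.259167 → p ← 2.032035 + 0.14·(-0.259167) = 1.995752
x=0.320000, p=1.995752: f=-0.113025 → p ← 1.995752 + 0.14·(-0.113025) = 1.979928
x=0.460000, p=1.979928: f=-0.050116 → p ← 1.979928 + 0.14·(-0.050116) = 1.972912
p(0.6) ≈ 1.9729

1.9729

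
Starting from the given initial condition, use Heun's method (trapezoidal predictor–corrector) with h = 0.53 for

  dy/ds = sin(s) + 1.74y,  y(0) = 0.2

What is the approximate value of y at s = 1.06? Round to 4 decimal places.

1.9052

Heun: k1 = f(s_n, y_n); k2 = f(s_n + h, y_n + h·k1); y_{n+1} = y_n + (h/2)·(k1 + k2).
s=0.000000, y=0.200000:
  k1 = f(0.000000, 0.200000) = 0.348000
  k2 = f(0.530000, 0.384440) = 1.174459
  y ← 0.200000 + (0.53/2)·(0.348000 + 1.174459) = 0.603452
s=0.530000, y=0.603452:
  k1 = f(0.530000, 0.603452) = 1.555539
  k2 = f(1.060000, 1.427887) = 3.356880
  y ← 0.603452 + (0.53/2)·(1.555539 + 3.356880) = 1.905243
y(1.06) ≈ 1.9052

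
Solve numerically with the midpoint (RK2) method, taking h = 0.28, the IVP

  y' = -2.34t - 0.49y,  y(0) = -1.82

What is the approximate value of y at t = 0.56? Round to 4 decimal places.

-1.7272

Midpoint: k1 = f(t_n, y_n); k2 = f(t_n + h/2, y_n + (h/2)·k1); y_{n+1} = y_n + h·k2.
t=0.000000, y=-1.820000:
  k1 = f(0.000000, -1.820000) = 0.891800
  k2 = f(0.140000, -1.695148) = 0.503023
  y ← -1.820000 + 0.28·0.503023 = -1.679154
t=0.280000, y=-1.679154:
  k1 = f(0.280000, -1.679154) = 0.167585
  k2 = f(0.420000, -1.655692) = -0.171511
  y ← -1.679154 + 0.28·(-0.171511) = -1.727177
y(0.56) ≈ -1.7272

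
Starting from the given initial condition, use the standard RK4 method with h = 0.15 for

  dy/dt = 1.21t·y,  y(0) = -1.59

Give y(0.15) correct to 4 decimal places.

RK4: k1 = f(t_n, y_n); k2 = f(t_n + h/2, y_n + (h/2)·k1); k3 = f(t_n + h/2, y_n + (h/2)·k2); k4 = f(t_n + h, y_n + h·k3); y_{n+1} = y_n + (h/6)·(k1 + 2k2 + 2k3 + k4).
t=0.000000, y=-1.590000:
  k1 = f(0.000000, -1.590000) = 0.000000
  k2 = f(0.075000, -1.590000) = -0.144292
  k3 = f(0.075000, -1.600822) = -0.145275
  k4 = f(0.150000, -1.611791) = -0.292540
  y ← -1.590000 + (0.15/6)·(k1 + 2k2 + 2k3 + k4) = -1.611792
y(0.15) ≈ -1.6118

-1.6118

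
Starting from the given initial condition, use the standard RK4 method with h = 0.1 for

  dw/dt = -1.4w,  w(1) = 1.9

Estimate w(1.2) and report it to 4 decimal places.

RK4: k1 = f(t_n, w_n); k2 = f(t_n + h/2, w_n + (h/2)·k1); k3 = f(t_n + h/2, w_n + (h/2)·k2); k4 = f(t_n + h, w_n + h·k3); w_{n+1} = w_n + (h/6)·(k1 + 2k2 + 2k3 + k4).
t=1.000000, w=1.900000:
  k1 = f(1.000000, 1.900000) = -2.660000
  k2 = f(1.050000, 1.767000) = -2.473800
  k3 = f(1.050000, 1.776310) = -2.486834
  k4 = f(1.100000, 1.651317) = -2.311843
  w ← 1.900000 + (0.1/6)·(k1 + 2k2 + 2k3 + k4) = 1.651781
t=1.100000, w=1.651781:
  k1 = f(1.100000, 1.651781) = -2.312494
  k2 = f(1.150000, 1.536157) = -2.150619
  k3 = f(1.150000, 1.544251) = -2.161951
  k4 = f(1.200000, 1.435586) = -2.009821
  w ← 1.651781 + (0.1/6)·(k1 + 2k2 + 2k3 + k4) = 1.435991
w(1.2) ≈ 1.4360

1.4360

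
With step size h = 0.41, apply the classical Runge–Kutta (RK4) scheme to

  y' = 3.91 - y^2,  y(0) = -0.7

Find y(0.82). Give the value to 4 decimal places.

RK4: k1 = f(x_n, y_n); k2 = f(x_n + h/2, y_n + (h/2)·k1); k3 = f(x_n + h/2, y_n + (h/2)·k2); k4 = f(x_n + h, y_n + h·k3); y_{n+1} = y_n + (h/6)·(k1 + 2k2 + 2k3 + k4).
x=0.000000, y=-0.700000:
  k1 = f(0.000000, -0.700000) = 3.420000
  k2 = f(0.205000, 0.001100) = 3.909999
  k3 = f(0.205000, 0.101550) = 3.899688
  k4 = f(0.410000, 0.898872) = 3.102029
  y ← -0.700000 + (0.41/6)·(k1 + 2k2 + 2k3 + k4) = 0.812996
x=0.410000, y=0.812996:
  k1 = f(0.410000, 0.812996) = 3.249038
  k2 = f(0.615000, 1.479049) = 1.722415
  k3 = f(0.615000, 1.166091) = 2.550232
  k4 = f(0.820000, 1.858591) = 0.455640
  y ← 0.812996 + (0.41/6)·(k1 + 2k2 + 2k3 + k4) = 1.650077
y(0.82) ≈ 1.6501

1.6501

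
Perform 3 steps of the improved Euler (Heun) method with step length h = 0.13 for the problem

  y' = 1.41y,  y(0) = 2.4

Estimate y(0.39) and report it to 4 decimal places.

Heun: k1 = f(t_n, y_n); k2 = f(t_n + h, y_n + h·k1); y_{n+1} = y_n + (h/2)·(k1 + k2).
t=0.000000, y=2.400000:
  k1 = f(0.000000, 2.400000) = 3.384000
  k2 = f(0.130000, 2.839920) = 4.004287
  y ← 2.400000 + (0.13/2)·(3.384000 + 4.004287) = 2.880239
t=0.130000, y=2.880239:
  k1 = f(0.130000, 2.880239) = 4.061137
  k2 = f(0.260000, 3.408186) = 4.805543
  y ← 2.880239 + (0.13/2)·(4.061137 + 4.805543) = 3.456573
t=0.260000, y=3.456573:
  k1 = f(0.260000, 3.456573) = 4.873768
  k2 = f(0.390000, 4.090163) = 5.767129
  y ← 3.456573 + (0.13/2)·(4.873768 + 5.767129) = 4.148231
y(0.39) ≈ 4.1482

4.1482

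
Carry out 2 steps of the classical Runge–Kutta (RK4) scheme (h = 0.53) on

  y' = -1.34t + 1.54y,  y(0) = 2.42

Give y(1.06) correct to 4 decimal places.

10.9485

RK4: k1 = f(t_n, y_n); k2 = f(t_n + h/2, y_n + (h/2)·k1); k3 = f(t_n + h/2, y_n + (h/2)·k2); k4 = f(t_n + h, y_n + h·k3); y_{n+1} = y_n + (h/6)·(k1 + 2k2 + 2k3 + k4).
t=0.000000, y=2.420000:
  k1 = f(0.000000, 2.420000) = 3.726800
  k2 = f(0.265000, 3.407602) = 4.892607
  k3 = f(0.265000, 3.716541) = 5.368373
  k4 = f(0.530000, 5.265238) = 7.398266
  y ← 2.420000 + (0.53/6)·(k1 + 2k2 + 2k3 + k4) = 5.215487
t=0.530000, y=5.215487:
  k1 = f(0.530000, 5.215487) = 7.321650
  k2 = f(0.795000, 7.155725) = 9.954516
  k3 = f(0.795000, 7.853434) = 11.028988
  k4 = f(1.060000, 11.060851) = 15.613311
  y ← 5.215487 + (0.53/6)·(k1 + 2k2 + 2k3 + k4) = 10.948495
y(1.06) ≈ 10.9485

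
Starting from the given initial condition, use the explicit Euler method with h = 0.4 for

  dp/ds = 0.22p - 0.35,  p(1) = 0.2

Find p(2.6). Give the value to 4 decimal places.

-0.3581

Euler: p_{n+1} = p_n + h·f(s_n, p_n).
s=1.000000, p=0.200000: f=-0.306000 → p ← 0.200000 + 0.4·(-0.306000) = 0.077600
s=1.400000, p=0.077600: f=-0.332928 → p ← 0.077600 + 0.4·(-0.332928) = -0.055571
s=1.800000, p=-0.055571: f=-0.362226 → p ← -0.055571 + 0.4·(-0.362226) = -0.200461
s=2.200000, p=-0.200461: f=-0.394102 → p ← -0.200461 + 0.4·(-0.394102) = -0.358102
p(2.6) ≈ -0.3581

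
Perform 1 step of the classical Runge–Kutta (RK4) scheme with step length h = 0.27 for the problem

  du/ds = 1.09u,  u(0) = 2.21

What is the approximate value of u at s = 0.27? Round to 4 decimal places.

2.9662

RK4: k1 = f(s_n, u_n); k2 = f(s_n + h/2, u_n + (h/2)·k1); k3 = f(s_n + h/2, u_n + (h/2)·k2); k4 = f(s_n + h, u_n + h·k3); u_{n+1} = u_n + (h/6)·(k1 + 2k2 + 2k3 + k4).
s=0.000000, u=2.210000:
  k1 = f(0.000000, 2.210000) = 2.408900
  k2 = f(0.135000, 2.535201) = 2.763370
  k3 = f(0.135000, 2.583055) = 2.815530
  k4 = f(0.270000, 2.970193) = 3.237510
  u ← 2.210000 + (0.27/6)·(k1 + 2k2 + 2k3 + k4) = 2.966189
u(0.27) ≈ 2.9662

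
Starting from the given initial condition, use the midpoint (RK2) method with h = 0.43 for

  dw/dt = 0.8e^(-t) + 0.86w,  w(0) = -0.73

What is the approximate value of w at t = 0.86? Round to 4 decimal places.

Midpoint: k1 = f(t_n, w_n); k2 = f(t_n + h/2, w_n + (h/2)·k1); w_{n+1} = w_n + h·k2.
t=0.000000, w=-0.730000:
  k1 = f(0.000000, -0.730000) = 0.172200
  k2 = f(0.215000, -0.692977) = 0.049273
  w ← -0.730000 + 0.43·0.049273 = -0.708813
t=0.430000, w=-0.708813:
  k1 = f(0.430000, -0.708813) = -0.089172
  k2 = f(0.645000, -0.727985) = -0.206337
  w ← -0.708813 + 0.43·(-0.206337) = -0.797537
w(0.86) ≈ -0.7975

-0.7975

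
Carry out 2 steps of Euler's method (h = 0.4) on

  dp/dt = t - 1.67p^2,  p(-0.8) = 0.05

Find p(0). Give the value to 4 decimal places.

Euler: p_{n+1} = p_n + h·f(t_n, p_n).
t=-0.800000, p=0.050000: f=-0.804175 → p ← 0.050000 + 0.4·(-0.804175) = -0.271670
t=-0.400000, p=-0.271670: f=-0.523254 → p ← -0.271670 + 0.4·(-0.523254) = -0.480971
p(0) ≈ -0.4810

-0.4810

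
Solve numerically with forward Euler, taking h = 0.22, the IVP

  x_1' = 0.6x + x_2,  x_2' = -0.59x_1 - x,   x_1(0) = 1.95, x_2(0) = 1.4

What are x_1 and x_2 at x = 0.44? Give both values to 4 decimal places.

Euler on (x_1,x_2): x_1_{n+1} = x_1_n + h·x_1', x_2_{n+1} = x_2_n + h·x_2'.
0.000000: (1.950000, 1.400000); f=(1.400000, -1.150500) → (2.258000, 1.146890)
0.220000: (2.258000, 1.146890); f=(1.278890, -1.552220) → (2.539356, 0.805402)
(x_1(0.44), x_2(0.44)) ≈ (2.5394, 0.8054)

2.5394, 0.8054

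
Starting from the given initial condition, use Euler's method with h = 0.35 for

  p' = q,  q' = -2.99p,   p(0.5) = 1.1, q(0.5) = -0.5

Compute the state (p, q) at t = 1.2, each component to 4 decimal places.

Euler on (p,q): p_{n+1} = p_n + h·p', q_{n+1} = q_n + h·q'.
0.500000: (1.100000, -0.500000); f=(-0.500000, -3.289000) → (0.925000, -1.651150)
0.850000: (0.925000, -1.651150); f=(-1.651150, -2.765750) → (0.347098, -2.619162)
(p(1.2), q(1.2)) ≈ (0.3471, -2.6192)

0.3471, -2.6192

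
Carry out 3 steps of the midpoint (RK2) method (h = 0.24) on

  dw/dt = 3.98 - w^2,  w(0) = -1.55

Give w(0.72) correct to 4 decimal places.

Midpoint: k1 = f(t_n, w_n); k2 = f(t_n + h/2, w_n + (h/2)·k1); w_{n+1} = w_n + h·k2.
t=0.000000, w=-1.550000:
  k1 = f(0.000000, -1.550000) = 1.577500
  k2 = f(0.120000, -1.360700) = 2.128496
  w ← -1.550000 + 0.24·2.128496 = -1.039161
t=0.240000, w=-1.039161:
  k1 = f(0.240000, -1.039161) = 2.900144
  k2 = f(0.360000, -0.691144) = 3.502320
  w ← -1.039161 + 0.24·3.502320 = -0.198604
t=0.480000, w=-0.198604:
  k1 = f(0.480000, -0.198604) = 3.940556
  k2 = f(0.600000, 0.274263) = 3.904780
  w ← -0.198604 + 0.24·3.904780 = 0.738543
w(0.72) ≈ 0.7385

0.7385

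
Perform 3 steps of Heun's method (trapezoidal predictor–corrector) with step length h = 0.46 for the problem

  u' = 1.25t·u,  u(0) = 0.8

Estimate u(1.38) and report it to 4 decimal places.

Heun: k1 = f(t_n, u_n); k2 = f(t_n + h, u_n + h·k1); u_{n+1} = u_n + (h/2)·(k1 + k2).
t=0.000000, u=0.800000:
  k1 = f(0.000000, 0.800000) = 0.000000
  k2 = f(0.460000, 0.800000) = 0.460000
  u ← 0.800000 + (0.46/2)·(0.000000 + 0.460000) = 0.905800
t=0.460000, u=0.905800:
  k1 = f(0.460000, 0.905800) = 0.520835
  k2 = f(0.920000, 1.145384) = 1.317192
  u ← 0.905800 + (0.46/2)·(0.520835 + 1.317192) = 1.328546
t=0.920000, u=1.328546:
  k1 = f(0.920000, 1.328546) = 1.527828
  k2 = f(1.380000, 2.031347) = 3.504074
  u ← 1.328546 + (0.46/2)·(1.527828 + 3.504074) = 2.485884
u(1.38) ≈ 2.4859

2.4859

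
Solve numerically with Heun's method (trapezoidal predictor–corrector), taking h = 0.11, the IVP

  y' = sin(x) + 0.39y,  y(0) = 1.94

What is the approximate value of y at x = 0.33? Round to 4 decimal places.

Heun: k1 = f(x_n, y_n); k2 = f(x_n + h, y_n + h·k1); y_{n+1} = y_n + (h/2)·(k1 + k2).
x=0.000000, y=1.940000:
  k1 = f(0.000000, 1.940000) = 0.756600
  k2 = f(0.110000, 2.023226) = 0.898836
  y ← 1.940000 + (0.11/2)·(0.756600 + 0.898836) = 2.031049
x=0.110000, y=2.031049:
  k1 = f(0.110000, 2.031049) = 0.901887
  k2 = f(0.220000, 2.130257) = 1.049030
  y ← 2.031049 + (0.11/2)·(0.901887 + 1.049030) = 2.138349
x=0.220000, y=2.138349:
  k1 = f(0.220000, 2.138349) = 1.052186
  k2 = f(0.330000, 2.254090) = 1.203138
  y ← 2.138349 + (0.11/2)·(1.052186 + 1.203138) = 2.262392
y(0.33) ≈ 2.2624

2.2624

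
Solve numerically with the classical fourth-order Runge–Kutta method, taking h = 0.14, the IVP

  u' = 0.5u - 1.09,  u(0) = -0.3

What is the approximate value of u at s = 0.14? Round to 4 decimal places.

RK4: k1 = f(s_n, u_n); k2 = f(s_n + h/2, u_n + (h/2)·k1); k3 = f(s_n + h/2, u_n + (h/2)·k2); k4 = f(s_n + h, u_n + h·k3); u_{n+1} = u_n + (h/6)·(k1 + 2k2 + 2k3 + k4).
s=0.000000, u=-0.300000:
  k1 = f(0.000000, -0.300000) = -1.240000
  k2 = f(0.070000, -0.386800) = -1.283400
  k3 = f(0.070000, -0.389838) = -1.284919
  k4 = f(0.140000, -0.479889) = -1.329944
  u ← -0.300000 + (0.14/6)·(k1 + 2k2 + 2k3 + k4) = -0.479820
u(0.14) ≈ -0.4798

-0.4798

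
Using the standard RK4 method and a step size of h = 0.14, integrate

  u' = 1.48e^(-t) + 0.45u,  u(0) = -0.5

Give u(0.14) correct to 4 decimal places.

RK4: k1 = f(t_n, u_n); k2 = f(t_n + h/2, u_n + (h/2)·k1); k3 = f(t_n + h/2, u_n + (h/2)·k2); k4 = f(t_n + h, u_n + h·k3); u_{n+1} = u_n + (h/6)·(k1 + 2k2 + 2k3 + k4).
t=0.000000, u=-0.500000:
  k1 = f(0.000000, -0.500000) = 1.255000
  k2 = f(0.070000, -0.412150) = 1.194475
  k3 = f(0.070000, -0.416387) = 1.192569
  k4 = f(0.140000, -0.333040) = 1.136782
  u ← -0.500000 + (0.14/6)·(k1 + 2k2 + 2k3 + k4) = -0.332796
u(0.14) ≈ -0.3328

-0.3328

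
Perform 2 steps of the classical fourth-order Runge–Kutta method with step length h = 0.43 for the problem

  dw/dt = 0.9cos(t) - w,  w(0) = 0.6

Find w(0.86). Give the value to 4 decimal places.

RK4: k1 = f(t_n, w_n); k2 = f(t_n + h/2, w_n + (h/2)·k1); k3 = f(t_n + h/2, w_n + (h/2)·k2); k4 = f(t_n + h, w_n + h·k3); w_{n+1} = w_n + (h/6)·(k1 + 2k2 + 2k3 + k4).
t=0.000000, w=0.600000:
  k1 = f(0.000000, 0.600000) = 0.300000
  k2 = f(0.215000, 0.664500) = 0.214779
  k3 = f(0.215000, 0.646177) = 0.233101
  k4 = f(0.430000, 0.700234) = 0.117836
  w ← 0.600000 + (0.43/6)·(k1 + 2k2 + 2k3 + k4) = 0.694141
t=0.430000, w=0.694141:
  k1 = f(0.430000, 0.694141) = 0.123928
  k2 = f(0.645000, 0.720786) = -0.001596
  k3 = f(0.645000, 0.693798) = 0.025392
  k4 = f(0.860000, 0.705060) = -0.117866
  w ← 0.694141 + (0.43/6)·(k1 + 2k2 + 2k3 + k4) = 0.697986
w(0.86) ≈ 0.6980

0.6980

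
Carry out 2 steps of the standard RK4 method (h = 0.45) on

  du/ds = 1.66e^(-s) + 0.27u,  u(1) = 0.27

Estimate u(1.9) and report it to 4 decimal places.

RK4: k1 = f(s_n, u_n); k2 = f(s_n + h/2, u_n + (h/2)·k1); k3 = f(s_n + h/2, u_n + (h/2)·k2); k4 = f(s_n + h, u_n + h·k3); u_{n+1} = u_n + (h/6)·(k1 + 2k2 + 2k3 + k4).
s=1.000000, u=0.270000:
  k1 = f(1.000000, 0.270000) = 0.683580
  k2 = f(1.225000, 0.423805) = 0.602065
  k3 = f(1.225000, 0.405465) = 0.597113
  k4 = f(1.450000, 0.538701) = 0.534836
  u ← 0.270000 + (0.45/6)·(k1 + 2k2 + 2k3 + k4) = 0.541258
s=1.450000, u=0.541258:
  k1 = f(1.450000, 0.541258) = 0.535526
  k2 = f(1.675000, 0.661751) = 0.489604
  k3 = f(1.675000, 0.651419) = 0.486815
  k4 = f(1.900000, 0.760325) = 0.453572
  u ← 0.541258 + (0.45/6)·(k1 + 2k2 + 2k3 + k4) = 0.761903
u(1.9) ≈ 0.7619

0.7619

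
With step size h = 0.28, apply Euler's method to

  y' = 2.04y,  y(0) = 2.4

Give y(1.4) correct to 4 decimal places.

22.9810

Euler: y_{n+1} = y_n + h·f(s_n, y_n).
s=0.000000, y=2.400000: f=4.896000 → y ← 2.400000 + 0.28·4.896000 = 3.770880
s=0.280000, y=3.770880: f=7.692595 → y ← 3.770880 + 0.28·7.692595 = 5.924807
s=0.560000, y=5.924807: f=12.086606 → y ← 5.924807 + 0.28·12.086606 = 9.309056
s=0.840000, y=9.309056: f=18.990475 → y ← 9.309056 + 0.28·18.990475 = 14.626389
s=1.120000, y=14.626389: f=29.837834 → y ← 14.626389 + 0.28·29.837834 = 22.980983
y(1.4) ≈ 22.9810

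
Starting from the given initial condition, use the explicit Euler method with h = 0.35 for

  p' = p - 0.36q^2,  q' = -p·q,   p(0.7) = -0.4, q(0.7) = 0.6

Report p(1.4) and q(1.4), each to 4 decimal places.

-0.8492, 0.8241

Euler on (p,q): p_{n+1} = p_n + h·p', q_{n+1} = q_n + h·q'.
0.700000: (-0.400000, 0.600000); f=(-0.529600, 0.240000) → (-0.585360, 0.684000)
1.050000: (-0.585360, 0.684000); f=(-0.753788, 0.400386) → (-0.849186, 0.824135)
(p(1.4), q(1.4)) ≈ (-0.8492, 0.8241)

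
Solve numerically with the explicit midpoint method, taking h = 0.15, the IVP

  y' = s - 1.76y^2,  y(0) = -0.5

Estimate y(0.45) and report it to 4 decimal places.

-0.6793

Midpoint: k1 = f(s_n, y_n); k2 = f(s_n + h/2, y_n + (h/2)·k1); y_{n+1} = y_n + h·k2.
s=0.000000, y=-0.500000:
  k1 = f(0.000000, -0.500000) = -0.440000
  k2 = f(0.075000, -0.533000) = -0.424997
  y ← -0.500000 + 0.15·(-0.424997) = -0.563749
s=0.150000, y=-0.563749:
  k1 = f(0.150000, -0.563749) = -0.409352
  k2 = f(0.225000, -0.594451) = -0.396934
  y ← -0.563749 + 0.15·(-0.396934) = -0.623290
s=0.300000, y=-0.623290:
  k1 = f(0.300000, -0.623290) = -0.383742
  k2 = f(0.375000, -0.652070) = -0.373344
  y ← -0.623290 + 0.15·(-0.373344) = -0.679291
y(0.45) ≈ -0.6793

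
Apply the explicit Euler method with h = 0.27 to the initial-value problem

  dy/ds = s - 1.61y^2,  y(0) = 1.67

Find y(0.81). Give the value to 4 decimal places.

0.5013

Euler: y_{n+1} = y_n + h·f(s_n, y_n).
s=0.000000, y=1.670000: f=-4.490129 → y ← 1.670000 + 0.27·(-4.490129) = 0.457665
s=0.270000, y=0.457665: f=-0.067226 → y ← 0.457665 + 0.27·(-0.067226) = 0.439514
s=0.540000, y=0.439514: f=0.228992 → y ← 0.439514 + 0.27·0.228992 = 0.501342
y(0.81) ≈ 0.5013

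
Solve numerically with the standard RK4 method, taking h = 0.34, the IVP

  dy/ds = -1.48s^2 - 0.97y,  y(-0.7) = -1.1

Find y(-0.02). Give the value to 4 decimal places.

RK4: k1 = f(s_n, y_n); k2 = f(s_n + h/2, y_n + (h/2)·k1); k3 = f(s_n + h/2, y_n + (h/2)·k2); k4 = f(s_n + h, y_n + h·k3); y_{n+1} = y_n + (h/6)·(k1 + 2k2 + 2k3 + k4).
s=-0.700000, y=-1.100000:
  k1 = f(-0.700000, -1.100000) = 0.341800
  k2 = f(-0.530000, -1.041894) = 0.594905
  k3 = f(-0.530000, -0.998866) = 0.553168
  k4 = f(-0.360000, -0.911923) = 0.692757
  y ← -1.100000 + (0.34/6)·(k1 + 2k2 + 2k3 + k4) = -0.911260
s=-0.360000, y=-0.911260:
  k1 = f(-0.360000, -0.911260) = 0.692114
  k2 = f(-0.190000, -0.793601) = 0.716365
  k3 = f(-0.190000, -0.789478) = 0.712366
  k4 = f(-0.020000, -0.669056) = 0.648392
  y ← -0.911260 + (0.34/6)·(k1 + 2k2 + 2k3 + k4) = -0.673375
y(-0.02) ≈ -0.6734

-0.6734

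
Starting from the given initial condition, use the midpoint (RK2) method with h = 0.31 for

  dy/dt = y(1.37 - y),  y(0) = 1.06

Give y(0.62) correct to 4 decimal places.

1.2161

Midpoint: k1 = f(t_n, y_n); k2 = f(t_n + h/2, y_n + (h/2)·k1); y_{n+1} = y_n + h·k2.
t=0.000000, y=1.060000:
  k1 = f(0.000000, 1.060000) = 0.328600
  k2 = f(0.155000, 1.110933) = 0.287806
  y ← 1.060000 + 0.31·0.287806 = 1.149220
t=0.310000, y=1.149220:
  k1 = f(0.310000, 1.149220) = 0.253725
  k2 = f(0.465000, 1.188547) = 0.215665
  y ← 1.149220 + 0.31·0.215665 = 1.216076
y(0.62) ≈ 1.2161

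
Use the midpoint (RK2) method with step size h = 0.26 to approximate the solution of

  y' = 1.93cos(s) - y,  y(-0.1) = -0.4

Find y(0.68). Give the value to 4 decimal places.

0.7666

Midpoint: k1 = f(s_n, y_n); k2 = f(s_n + h/2, y_n + (h/2)·k1); y_{n+1} = y_n + h·k2.
s=-0.100000, y=-0.400000:
  k1 = f(-0.100000, -0.400000) = 2.320358
  k2 = f(0.030000, -0.098353) = 2.027485
  y ← -0.400000 + 0.26·2.027485 = 0.127146
s=0.160000, y=0.127146:
  k1 = f(0.160000, 0.127146) = 1.778203
  k2 = f(0.290000, 0.358312) = 1.491098
  y ← 0.127146 + 0.26·1.491098 = 0.514832
s=0.420000, y=0.514832:
  k1 = f(0.420000, 0.514832) = 1.247430
  k2 = f(0.550000, 0.676998) = 0.968375
  y ← 0.514832 + 0.26·0.968375 = 0.766609
y(0.68) ≈ 0.7666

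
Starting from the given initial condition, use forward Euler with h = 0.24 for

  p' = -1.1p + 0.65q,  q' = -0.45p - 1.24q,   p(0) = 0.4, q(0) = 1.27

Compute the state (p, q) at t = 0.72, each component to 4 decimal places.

0.4490, 0.3280

Euler on (p,q): p_{n+1} = p_n + h·p', q_{n+1} = q_n + h·q'.
0.000000: (0.400000, 1.270000); f=(0.385500, -1.754800) → (0.492520, 0.848848)
0.240000: (0.492520, 0.848848); f=(0.009979, -1.274206) → (0.494915, 0.543039)
0.480000: (0.494915, 0.543039); f=(-0.191431, -0.896080) → (0.448971, 0.327980)
(p(0.72), q(0.72)) ≈ (0.4490, 0.3280)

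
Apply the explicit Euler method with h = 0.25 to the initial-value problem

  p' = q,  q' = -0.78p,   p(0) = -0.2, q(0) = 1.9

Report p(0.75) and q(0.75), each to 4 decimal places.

Euler on (p,q): p_{n+1} = p_n + h·p', q_{n+1} = q_n + h·q'.
0.000000: (-0.200000, 1.900000); f=(1.900000, 0.156000) → (0.275000, 1.939000)
0.250000: (0.275000, 1.939000); f=(1.939000, -0.214500) → (0.759750, 1.885375)
0.500000: (0.759750, 1.885375); f=(1.885375, -0.592605) → (1.231094, 1.737224)
(p(0.75), q(0.75)) ≈ (1.2311, 1.7372)

1.2311, 1.7372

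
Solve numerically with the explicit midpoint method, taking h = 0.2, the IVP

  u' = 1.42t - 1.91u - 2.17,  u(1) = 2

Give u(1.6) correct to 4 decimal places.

Midpoint: k1 = f(t_n, u_n); k2 = f(t_n + h/2, u_n + (h/2)·k1); u_{n+1} = u_n + h·k2.
t=1.000000, u=2.000000:
  k1 = f(1.000000, 2.000000) = -4.570000
  k2 = f(1.100000, 1.543000) = -3.555130
  u ← 2.000000 + 0.2·(-3.555130) = 1.288974
t=1.200000, u=1.288974:
  k1 = f(1.200000, 1.288974) = -2.927940
  k2 = f(1.300000, 0.996180) = -2.226704
  u ← 1.288974 + 0.2·(-2.226704) = 0.843633
t=1.400000, u=0.843633:
  k1 = f(1.400000, 0.843633) = -1.793340
  k2 = f(1.500000, 0.664299) = -1.308812
  u ← 0.843633 + 0.2·(-1.308812) = 0.581871
u(1.6) ≈ 0.5819

0.5819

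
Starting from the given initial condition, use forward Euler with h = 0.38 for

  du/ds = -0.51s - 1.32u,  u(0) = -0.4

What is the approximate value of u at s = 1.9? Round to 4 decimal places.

Euler: u_{n+1} = u_n + h·f(s_n, u_n).
s=0.000000, u=-0.400000: f=0.528000 → u ← -0.400000 + 0.38·0.528000 = -0.199360
s=0.380000, u=-0.199360: f=0.069355 → u ← -0.199360 + 0.38·0.069355 = -0.173005
s=0.760000, u=-0.173005: f=-0.159233 → u ← -0.173005 + 0.38·(-0.159233) = -0.233514
s=1.140000, u=-0.233514: f=-0.273162 → u ← -0.233514 + 0.38·(-0.273162) = -0.337315
s=1.520000, u=-0.337315: f=-0.329944 → u ← -0.337315 + 0.38·(-0.329944) = -0.462694
u(1.9) ≈ -0.4627

-0.4627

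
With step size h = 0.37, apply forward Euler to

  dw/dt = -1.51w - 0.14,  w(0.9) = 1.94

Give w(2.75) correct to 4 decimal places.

Euler: w_{n+1} = w_n + h·f(t_n, w_n).
t=0.900000, w=1.940000: f=-3.069400 → w ← 1.940000 + 0.37·(-3.069400) = 0.804322
t=1.270000, w=0.804322: f=-1.354526 → w ← 0.804322 + 0.37·(-1.354526) = 0.303147
t=1.640000, w=0.303147: f=-0.597752 → w ← 0.303147 + 0.37·(-0.597752) = 0.081979
t=2.010000, w=0.081979: f=-0.263788 → w ← 0.081979 + 0.37·(-0.263788) = -0.015623
t=2.380000, w=-0.015623: f=-0.116410 → w ← -0.015623 + 0.37·(-0.116410) = -0.058694
w(2.75) ≈ -0.0587

-0.0587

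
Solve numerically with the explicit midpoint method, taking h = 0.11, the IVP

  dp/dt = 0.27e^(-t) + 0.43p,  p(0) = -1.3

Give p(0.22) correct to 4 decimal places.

Midpoint: k1 = f(t_n, p_n); k2 = f(t_n + h/2, p_n + (h/2)·k1); p_{n+1} = p_n + h·k2.
t=0.000000, p=-1.300000:
  k1 = f(0.000000, -1.300000) = -0.289000
  k2 = f(0.055000, -1.315895) = -0.310284
  p ← -1.300000 + 0.11·(-0.310284) = -1.334131
t=0.110000, p=-1.334131:
  k1 = f(0.110000, -1.334131) = -0.331801
  k2 = f(0.165000, -1.352380) = -0.352592
  p ← -1.334131 + 0.11·(-0.352592) = -1.372916
p(0.22) ≈ -1.3729

-1.3729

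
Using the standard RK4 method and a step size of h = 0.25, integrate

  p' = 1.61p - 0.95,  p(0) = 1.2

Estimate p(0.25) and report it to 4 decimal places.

RK4: k1 = f(x_n, p_n); k2 = f(x_n + h/2, p_n + (h/2)·k1); k3 = f(x_n + h/2, p_n + (h/2)·k2); k4 = f(x_n + h, p_n + h·k3); p_{n+1} = p_n + (h/6)·(k1 + 2k2 + 2k3 + k4).
x=0.000000, p=1.200000:
  k1 = f(0.000000, 1.200000) = 0.982000
  k2 = f(0.125000, 1.322750) = 1.179627
  k3 = f(0.125000, 1.347453) = 1.219400
  k4 = f(0.250000, 1.504850) = 1.472809
  p ← 1.200000 + (0.25/6)·(k1 + 2k2 + 2k3 + k4) = 1.502203
p(0.25) ≈ 1.5022

1.5022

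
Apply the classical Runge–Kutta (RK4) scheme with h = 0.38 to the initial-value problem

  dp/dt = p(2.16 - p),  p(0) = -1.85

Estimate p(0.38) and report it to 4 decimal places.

-28.7454

RK4: k1 = f(t_n, p_n); k2 = f(t_n + h/2, p_n + (h/2)·k1); k3 = f(t_n + h/2, p_n + (h/2)·k2); k4 = f(t_n + h, p_n + h·k3); p_{n+1} = p_n + (h/6)·(k1 + 2k2 + 2k3 + k4).
t=0.000000, p=-1.850000:
  k1 = f(0.000000, -1.850000) = -7.418500
  k2 = f(0.190000, -3.259515) = -17.664990
  k3 = f(0.190000, -5.206348) = -38.351773
  k4 = f(0.380000, -16.423674) = -305.212201
  p ← -1.850000 + (0.38/6)·(k1 + 2k2 + 2k3 + k4) = -28.745401
p(0.38) ≈ -28.7454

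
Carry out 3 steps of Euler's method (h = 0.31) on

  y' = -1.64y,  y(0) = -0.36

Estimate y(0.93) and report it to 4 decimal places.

Euler: y_{n+1} = y_n + h·f(x_n, y_n).
x=0.000000, y=-0.360000: f=0.590400 → y ← -0.360000 + 0.31·0.590400 = -0.176976
x=0.310000, y=-0.176976: f=0.290241 → y ← -0.176976 + 0.31·0.290241 = -0.087001
x=0.620000, y=-0.087001: f=0.142682 → y ← -0.087001 + 0.31·0.142682 = -0.042770
y(0.93) ≈ -0.0428

-0.0428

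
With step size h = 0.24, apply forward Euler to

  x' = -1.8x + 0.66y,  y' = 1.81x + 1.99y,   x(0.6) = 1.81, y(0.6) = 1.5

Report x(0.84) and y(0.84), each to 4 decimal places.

1.2657, 3.0027

Euler on (x,y): x_{n+1} = x_n + h·x', y_{n+1} = y_n + h·y'.
0.600000: (1.810000, 1.500000); f=(-2.268000, 6.261100) → (1.265680, 3.002664)
(x(0.84), y(0.84)) ≈ (1.2657, 3.0027)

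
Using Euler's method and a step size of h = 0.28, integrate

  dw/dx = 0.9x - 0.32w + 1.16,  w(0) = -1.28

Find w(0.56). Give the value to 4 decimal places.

-0.3698

Euler: w_{n+1} = w_n + h·f(x_n, w_n).
x=0.000000, w=-1.280000: f=1.569600 → w ← -1.280000 + 0.28·1.569600 = -0.840512
x=0.280000, w=-0.840512: f=1.680964 → w ← -0.840512 + 0.28·1.680964 = -0.369842
w(0.56) ≈ -0.3698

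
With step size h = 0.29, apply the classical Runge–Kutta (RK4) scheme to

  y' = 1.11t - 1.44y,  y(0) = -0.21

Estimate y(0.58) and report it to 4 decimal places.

0.0529

RK4: k1 = f(t_n, y_n); k2 = f(t_n + h/2, y_n + (h/2)·k1); k3 = f(t_n + h/2, y_n + (h/2)·k2); k4 = f(t_n + h, y_n + h·k3); y_{n+1} = y_n + (h/6)·(k1 + 2k2 + 2k3 + k4).
t=0.000000, y=-0.210000:
  k1 = f(0.000000, -0.210000) = 0.302400
  k2 = f(0.145000, -0.166152) = 0.400209
  k3 = f(0.145000, -0.151970) = 0.379786
  k4 = f(0.290000, -0.099862) = 0.465701
  y ← -0.210000 + (0.29/6)·(k1 + 2k2 + 2k3 + k4) = -0.097476
t=0.290000, y=-0.097476:
  k1 = f(0.290000, -0.097476) = 0.462265
  k2 = f(0.435000, -0.030447) = 0.526694
  k3 = f(0.435000, -0.021105) = 0.513241
  k4 = f(0.580000, 0.051364) = 0.569835
  y ← -0.097476 + (0.29/6)·(k1 + 2k2 + 2k3 + k4) = 0.052936
y(0.58) ≈ 0.0529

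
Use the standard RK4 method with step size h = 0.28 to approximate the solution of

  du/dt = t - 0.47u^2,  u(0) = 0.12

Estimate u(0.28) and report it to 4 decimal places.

RK4: k1 = f(t_n, u_n); k2 = f(t_n + h/2, u_n + (h/2)·k1); k3 = f(t_n + h/2, u_n + (h/2)·k2); k4 = f(t_n + h, u_n + h·k3); u_{n+1} = u_n + (h/6)·(k1 + 2k2 + 2k3 + k4).
t=0.000000, u=0.120000:
  k1 = f(0.000000, 0.120000) = -0.006768
  k2 = f(0.140000, 0.119052) = 0.133338
  k3 = f(0.140000, 0.138667) = 0.130963
  k4 = f(0.280000, 0.156670) = 0.268464
  u ← 0.120000 + (0.28/6)·(k1 + 2k2 + 2k3 + k4) = 0.156881
u(0.28) ≈ 0.1569

0.1569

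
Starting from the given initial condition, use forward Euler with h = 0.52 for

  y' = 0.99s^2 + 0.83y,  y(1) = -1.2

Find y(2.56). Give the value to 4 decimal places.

Euler: y_{n+1} = y_n + h·f(s_n, y_n).
s=1.000000, y=-1.200000: f=-0.006000 → y ← -1.200000 + 0.52·(-0.006000) = -1.203120
s=1.520000, y=-1.203120: f=1.288706 → y ← -1.203120 + 0.52·1.288706 = -0.532993
s=2.040000, y=-0.532993: f=3.677600 → y ← -0.532993 + 0.52·3.677600 = 1.379359
y(2.56) ≈ 1.3794

1.3794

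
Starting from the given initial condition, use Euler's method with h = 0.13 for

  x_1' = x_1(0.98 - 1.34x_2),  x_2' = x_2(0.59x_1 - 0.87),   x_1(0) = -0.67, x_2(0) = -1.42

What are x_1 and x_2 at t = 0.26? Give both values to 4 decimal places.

Euler on (x_1,x_2): x_1_{n+1} = x_1_n + h·x_1', x_2_{n+1} = x_2_n + h·x_2'.
0.000000: (-0.670000, -1.420000); f=(-1.931476, 1.796726) → (-0.921092, -1.186426)
0.130000: (-0.921092, -1.186426); f=(-2.367031, 1.676946) → (-1.228806, -0.968423)
(x_1(0.26), x_2(0.26)) ≈ (-1.2288, -0.9684)

-1.2288, -0.9684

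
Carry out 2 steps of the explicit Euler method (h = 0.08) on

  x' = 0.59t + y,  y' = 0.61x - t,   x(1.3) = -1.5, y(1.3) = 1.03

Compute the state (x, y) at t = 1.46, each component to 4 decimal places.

Euler on (x,y): x_{n+1} = x_n + h·x', y_{n+1} = y_n + h·y'.
1.300000: (-1.500000, 1.030000); f=(1.797000, -2.215000) → (-1.356240, 0.852800)
1.380000: (-1.356240, 0.852800); f=(1.667000, -2.207306) → (-1.222880, 0.676215)
(x(1.46), y(1.46)) ≈ (-1.2229, 0.6762)

-1.2229, 0.6762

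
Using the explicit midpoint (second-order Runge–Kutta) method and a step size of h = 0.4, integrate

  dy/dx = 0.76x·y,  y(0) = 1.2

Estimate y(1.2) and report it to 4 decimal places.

2.0373

Midpoint: k1 = f(x_n, y_n); k2 = f(x_n + h/2, y_n + (h/2)·k1); y_{n+1} = y_n + h·k2.
x=0.000000, y=1.200000:
  k1 = f(0.000000, 1.200000) = 0.000000
  k2 = f(0.200000, 1.200000) = 0.182400
  y ← 1.200000 + 0.4·0.182400 = 1.272960
x=0.400000, y=1.272960:
  k1 = f(0.400000, 1.272960) = 0.386980
  k2 = f(0.600000, 1.350356) = 0.615762
  y ← 1.272960 + 0.4·0.615762 = 1.519265
x=0.800000, y=1.519265:
  k1 = f(0.800000, 1.519265) = 0.923713
  k2 = f(1.000000, 1.704008) = 1.295046
  y ← 1.519265 + 0.4·1.295046 = 2.037283
y(1.2) ≈ 2.0373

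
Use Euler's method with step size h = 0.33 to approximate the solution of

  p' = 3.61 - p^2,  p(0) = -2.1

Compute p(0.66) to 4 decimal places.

-3.0169

Euler: p_{n+1} = p_n + h·f(x_n, p_n).
x=0.000000, p=-2.100000: f=-0.800000 → p ← -2.100000 + 0.33·(-0.800000) = -2.364000
x=0.330000, p=-2.364000: f=-1.978496 → p ← -2.364000 + 0.33·(-1.978496) = -3.016904
p(0.66) ≈ -3.0169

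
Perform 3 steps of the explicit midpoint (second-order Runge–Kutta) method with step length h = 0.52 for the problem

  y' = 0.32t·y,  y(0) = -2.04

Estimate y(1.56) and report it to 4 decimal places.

-2.9844

Midpoint: k1 = f(t_n, y_n); k2 = f(t_n + h/2, y_n + (h/2)·k1); y_{n+1} = y_n + h·k2.
t=0.000000, y=-2.040000:
  k1 = f(0.000000, -2.040000) = 0.000000
  k2 = f(0.260000, -2.040000) = -0.169728
  y ← -2.040000 + 0.52·(-0.169728) = -2.128259
t=0.520000, y=-2.128259:
  k1 = f(0.520000, -2.128259) = -0.354142
  k2 = f(0.780000, -2.220336) = -0.554196
  y ← -2.128259 + 0.52·(-0.554196) = -2.416440
t=1.040000, y=-2.416440:
  k1 = f(1.040000, -2.416440) = -0.804191
  k2 = f(1.300000, -2.625530) = -1.092221
  y ← -2.416440 + 0.52·(-1.092221) = -2.984395
y(1.56) ≈ -2.9844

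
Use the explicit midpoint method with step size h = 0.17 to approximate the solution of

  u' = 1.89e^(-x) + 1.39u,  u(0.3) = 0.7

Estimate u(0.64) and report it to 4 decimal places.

1.6389

Midpoint: k1 = f(x_n, u_n); k2 = f(x_n + h/2, u_n + (h/2)·k1); u_{n+1} = u_n + h·k2.
x=0.300000, u=0.700000:
  k1 = f(0.300000, 0.700000) = 2.373146
  k2 = f(0.385000, 0.901717) = 2.539439
  u ← 0.700000 + 0.17·2.539439 = 1.131705
x=0.470000, u=1.131705:
  k1 = f(0.470000, 1.131705) = 2.754324
  k2 = f(0.555000, 1.365822) = 2.983489
  u ← 1.131705 + 0.17·2.983489 = 1.638898
u(0.64) ≈ 1.6389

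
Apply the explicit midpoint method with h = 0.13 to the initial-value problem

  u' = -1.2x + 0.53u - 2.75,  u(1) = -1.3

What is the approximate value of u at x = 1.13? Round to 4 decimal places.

Midpoint: k1 = f(x_n, u_n); k2 = f(x_n + h/2, u_n + (h/2)·k1); u_{n+1} = u_n + h·k2.
x=1.000000, u=-1.300000:
  k1 = f(1.000000, -1.300000) = -4.639000
  k2 = f(1.065000, -1.601535) = -4.876814
  u ← -1.300000 + 0.13·(-4.876814) = -1.933986
u(1.13) ≈ -1.9340

-1.9340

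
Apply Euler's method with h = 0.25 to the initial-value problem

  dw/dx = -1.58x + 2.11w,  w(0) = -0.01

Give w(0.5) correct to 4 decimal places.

Euler: w_{n+1} = w_n + h·f(x_n, w_n).
x=0.000000, w=-0.010000: f=-0.021100 → w ← -0.010000 + 0.25·(-0.021100) = -0.015275
x=0.250000, w=-0.015275: f=-0.427230 → w ← -0.015275 + 0.25·(-0.427230) = -0.122083
w(0.5) ≈ -0.1221

-0.1221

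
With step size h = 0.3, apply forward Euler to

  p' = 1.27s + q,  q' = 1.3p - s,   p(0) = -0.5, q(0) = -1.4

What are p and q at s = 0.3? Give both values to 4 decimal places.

-0.9200, -1.5950

Euler on (p,q): p_{n+1} = p_n + h·p', q_{n+1} = q_n + h·q'.
0.000000: (-0.500000, -1.400000); f=(-1.400000, -0.650000) → (-0.920000, -1.595000)
(p(0.3), q(0.3)) ≈ (-0.9200, -1.5950)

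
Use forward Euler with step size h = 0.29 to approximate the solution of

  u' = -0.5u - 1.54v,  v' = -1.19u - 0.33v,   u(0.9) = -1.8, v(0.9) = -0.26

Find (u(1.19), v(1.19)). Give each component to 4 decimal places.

Euler on (u,v): u_{n+1} = u_n + h·u', v_{n+1} = v_n + h·v'.
0.900000: (-1.800000, -0.260000); f=(1.300400, 2.227800) → (-1.422884, 0.386062)
(u(1.19), v(1.19)) ≈ (-1.4229, 0.3861)

-1.4229, 0.3861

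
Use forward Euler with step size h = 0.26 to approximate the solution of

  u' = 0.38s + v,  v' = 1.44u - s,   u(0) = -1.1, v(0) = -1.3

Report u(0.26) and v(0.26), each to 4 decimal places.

Euler on (u,v): u_{n+1} = u_n + h·u', v_{n+1} = v_n + h·v'.
0.000000: (-1.100000, -1.300000); f=(-1.300000, -1.584000) → (-1.438000, -1.711840)
(u(0.26), v(0.26)) ≈ (-1.4380, -1.7118)

-1.4380, -1.7118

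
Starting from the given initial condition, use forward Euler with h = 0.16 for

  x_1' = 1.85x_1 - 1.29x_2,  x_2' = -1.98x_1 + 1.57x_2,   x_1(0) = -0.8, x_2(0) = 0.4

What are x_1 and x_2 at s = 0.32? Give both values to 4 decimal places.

Euler on (x_1,x_2): x_1_{n+1} = x_1_n + h·x_1', x_2_{n+1} = x_2_n + h·x_2'.
0.000000: (-0.800000, 0.400000); f=(-1.996000, 2.212000) → (-1.119360, 0.753920)
0.160000: (-1.119360, 0.753920); f=(-3.043373, 3.399987) → (-1.606300, 1.297918)
(x_1(0.32), x_2(0.32)) ≈ (-1.6063, 1.2979)

-1.6063, 1.2979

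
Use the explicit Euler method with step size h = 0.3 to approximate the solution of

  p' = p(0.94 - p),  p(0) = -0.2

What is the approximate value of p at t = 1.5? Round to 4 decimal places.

-1.0960

Euler: p_{n+1} = p_n + h·f(t_n, p_n).
t=0.000000, p=-0.200000: f=-0.228000 → p ← -0.200000 + 0.3·(-0.228000) = -0.268400
t=0.300000, p=-0.268400: f=-0.324335 → p ← -0.268400 + 0.3·(-0.324335) = -0.365700
t=0.600000, p=-0.365700: f=-0.477495 → p ← -0.365700 + 0.3·(-0.477495) = -0.508949
t=0.900000, p=-0.508949: f=-0.737441 → p ← -0.508949 + 0.3·(-0.737441) = -0.730181
t=1.200000, p=-0.730181: f=-1.219535 → p ← -0.730181 + 0.3·(-1.219535) = -1.096042
p(1.5) ≈ -1.0960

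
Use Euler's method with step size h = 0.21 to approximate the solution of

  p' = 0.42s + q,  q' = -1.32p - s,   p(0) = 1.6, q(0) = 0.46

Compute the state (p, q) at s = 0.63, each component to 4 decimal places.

1.6511, -1.0625

Euler on (p,q): p_{n+1} = p_n + h·p', q_{n+1} = q_n + h·q'.
0.000000: (1.600000, 0.460000); f=(0.460000, -2.112000) → (1.696600, 0.016480)
0.210000: (1.696600, 0.016480); f=(0.104680, -2.449512) → (1.718583, -0.497918)
0.420000: (1.718583, -0.497918); f=(-0.321518, -2.688529) → (1.651064, -1.062509)
(p(0.63), q(0.63)) ≈ (1.6511, -1.0625)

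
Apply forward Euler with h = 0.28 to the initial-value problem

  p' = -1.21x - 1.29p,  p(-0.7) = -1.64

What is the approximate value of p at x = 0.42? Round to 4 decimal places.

-0.1703

Euler: p_{n+1} = p_n + h·f(x_n, p_n).
x=-0.700000, p=-1.640000: f=2.962600 → p ← -1.640000 + 0.28·2.962600 = -0.810472
x=-0.420000, p=-0.810472: f=1.553709 → p ← -0.810472 + 0.28·1.553709 = -0.375434
x=-0.140000, p=-0.375434: f=0.653709 → p ← -0.375434 + 0.28·0.653709 = -0.192395
x=0.140000, p=-0.192395: f=0.078789 → p ← -0.192395 + 0.28·0.078789 = -0.170334
p(0.42) ≈ -0.1703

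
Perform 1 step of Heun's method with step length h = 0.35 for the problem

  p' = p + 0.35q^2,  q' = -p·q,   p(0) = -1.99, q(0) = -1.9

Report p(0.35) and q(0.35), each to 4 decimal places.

Heun on (p,q): k1 = f(t_n, state_n); k2 = f(t_n + h, state_n + h·k1); state_{n+1} = state_n + (h/2)·(k1 + k2).
0.000000: (-1.990000, -1.900000)
  k1 = (-0.726500, -3.781000)
  predictor → (-2.244275, -3.223350)
  k2 = (1.392220, -7.234084)
  → (-1.873499, -3.827640)
(p(0.35), q(0.35)) ≈ (-1.8735, -3.8276)

-1.8735, -3.8276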